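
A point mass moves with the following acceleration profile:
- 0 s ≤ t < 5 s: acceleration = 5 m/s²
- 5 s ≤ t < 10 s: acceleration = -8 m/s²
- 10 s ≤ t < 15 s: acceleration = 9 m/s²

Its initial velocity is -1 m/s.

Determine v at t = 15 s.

29 m/s

Δv equals the area under the a-t graph; then v = v₀ + Δv.
0–5 s: 5 × 5 = 25 m/s
5–10 s: -8 × 5 = -40 m/s
10–15 s: 9 × 5 = 45 m/s
Δv = 30 m/s, so v(15) = -1 + (30) = 29 m/s.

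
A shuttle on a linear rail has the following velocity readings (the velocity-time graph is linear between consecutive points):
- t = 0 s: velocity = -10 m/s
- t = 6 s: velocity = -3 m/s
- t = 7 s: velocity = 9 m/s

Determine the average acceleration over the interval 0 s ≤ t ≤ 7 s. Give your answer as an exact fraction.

19/7 m/s²

Average acceleration = Δv/Δt = (9 − -10)/(7 − 0) = 19/7 m/s².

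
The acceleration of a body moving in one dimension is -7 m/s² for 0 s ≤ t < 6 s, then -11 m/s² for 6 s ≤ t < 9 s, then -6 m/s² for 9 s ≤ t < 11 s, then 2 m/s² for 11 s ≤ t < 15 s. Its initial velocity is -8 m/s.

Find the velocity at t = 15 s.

-87 m/s

Δv equals the area under the a-t graph; then v = v₀ + Δv.
0–6 s: -7 × 6 = -42 m/s
6–9 s: -11 × 3 = -33 m/s
9–11 s: -6 × 2 = -12 m/s
11–15 s: 2 × 4 = 8 m/s
Δv = -79 m/s, so v(15) = -8 + (-79) = -87 m/s.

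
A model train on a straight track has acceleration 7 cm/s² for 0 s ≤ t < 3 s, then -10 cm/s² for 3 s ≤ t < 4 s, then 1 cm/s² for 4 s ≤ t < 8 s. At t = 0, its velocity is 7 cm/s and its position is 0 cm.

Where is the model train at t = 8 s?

On each constant-a segment, Δv = aΔt and Δx = v₀Δt + ½aΔt²; chain segment to segment.
0–3 s: v starts 7 cm/s; Δx = 7·3 + ½·7·3² = 52.5 cm; v ends 28 cm/s.
3–4 s: v starts 28 cm/s; Δx = 28·1 + ½·-10·1² = 23 cm; v ends 18 cm/s.
4–8 s: v starts 18 cm/s; Δx = 18·4 + ½·1·4² = 80 cm; v ends 22 cm/s.
x(8) = 0 + Σ Δx = 155.5 cm.

155.5 cm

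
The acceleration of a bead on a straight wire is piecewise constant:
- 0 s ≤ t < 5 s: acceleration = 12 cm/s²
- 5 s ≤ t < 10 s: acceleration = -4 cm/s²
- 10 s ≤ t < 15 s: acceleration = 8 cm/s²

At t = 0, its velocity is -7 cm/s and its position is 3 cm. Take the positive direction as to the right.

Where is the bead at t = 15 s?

On each constant-a segment, Δv = aΔt and Δx = v₀Δt + ½aΔt²; chain segment to segment.
0–5 s: v starts -7 cm/s; Δx = -7·5 + ½·12·5² = 115 cm; v ends 53 cm/s.
5–10 s: v starts 53 cm/s; Δx = 53·5 + ½·-4·5² = 215 cm; v ends 33 cm/s.
10–15 s: v starts 33 cm/s; Δx = 33·5 + ½·8·5² = 265 cm; v ends 73 cm/s.
x(15) = 3 + Σ Δx = 598 cm.

598 cm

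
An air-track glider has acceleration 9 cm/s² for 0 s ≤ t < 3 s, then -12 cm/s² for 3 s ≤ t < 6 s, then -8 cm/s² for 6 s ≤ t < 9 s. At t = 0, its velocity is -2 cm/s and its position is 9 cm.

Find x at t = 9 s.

On each constant-a segment, Δv = aΔt and Δx = v₀Δt + ½aΔt²; chain segment to segment.
0–3 s: v starts -2 cm/s; Δx = -2·3 + ½·9·3² = 34.5 cm; v ends 25 cm/s.
3–6 s: v starts 25 cm/s; Δx = 25·3 + ½·-12·3² = 21 cm; v ends -11 cm/s.
6–9 s: v starts -11 cm/s; Δx = -11·3 + ½·-8·3² = -69 cm; v ends -35 cm/s.
x(9) = 9 + Σ Δx = -4.5 cm.

-4.5 cm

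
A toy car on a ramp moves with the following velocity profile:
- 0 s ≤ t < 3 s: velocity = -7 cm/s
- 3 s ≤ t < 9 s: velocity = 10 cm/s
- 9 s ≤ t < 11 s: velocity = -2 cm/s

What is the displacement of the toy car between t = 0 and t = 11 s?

Displacement is the signed area under the v-t curve.
0–3 s: -7 × 3 = -21 cm
3–9 s: 10 × 6 = 60 cm
9–11 s: -2 × 2 = -4 cm
Net displacement = 35 cm

35 cm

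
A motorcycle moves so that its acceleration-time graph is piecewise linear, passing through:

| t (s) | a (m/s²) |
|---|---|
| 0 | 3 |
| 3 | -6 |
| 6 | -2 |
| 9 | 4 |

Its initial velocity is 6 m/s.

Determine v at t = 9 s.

Δv equals the area under the a-t graph; then v = v₀ + Δv.
0–3 s: ½(3 + -6)(3) = -4.5 m/s
3–6 s: ½(-6 + -2)(3) = -12 m/s
6–9 s: ½(-2 + 4)(3) = 3 m/s
Δv = -13.5 m/s, so v(9) = 6 + (-13.5) = -7.5 m/s.

-7.5 m/s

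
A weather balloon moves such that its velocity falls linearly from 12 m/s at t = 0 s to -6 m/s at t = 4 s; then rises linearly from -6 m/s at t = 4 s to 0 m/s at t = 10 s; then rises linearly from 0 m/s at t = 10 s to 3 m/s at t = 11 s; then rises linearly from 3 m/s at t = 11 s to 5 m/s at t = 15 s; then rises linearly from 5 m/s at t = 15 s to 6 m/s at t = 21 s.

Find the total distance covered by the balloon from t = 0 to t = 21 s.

Total distance travelled is ∫|v| dt — sum the magnitudes of each area piece.
0–4 s: v = 0 at t = 8/3 s; triangle areas 16 + 4 = 20 m
4–10 s: |½(-6 + 0)(6)| = 18 m
10–11 s: |½(0 + 3)(1)| = 1.5 m
11–15 s: |½(3 + 5)(4)| = 16 m
15–21 s: |½(5 + 6)(6)| = 33 m
Total distance = 88.5 m

88.5 m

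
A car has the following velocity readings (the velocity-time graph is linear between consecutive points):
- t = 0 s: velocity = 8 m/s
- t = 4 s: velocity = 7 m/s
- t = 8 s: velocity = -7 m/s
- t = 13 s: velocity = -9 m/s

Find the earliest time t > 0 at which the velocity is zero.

v changes sign on 4–8 s (from 7 to -7); the graph is linear there, so v = 0 at t = 4 + (-7)·(8 − 4)/(-7 − 7) = 6 s.

t = 6 s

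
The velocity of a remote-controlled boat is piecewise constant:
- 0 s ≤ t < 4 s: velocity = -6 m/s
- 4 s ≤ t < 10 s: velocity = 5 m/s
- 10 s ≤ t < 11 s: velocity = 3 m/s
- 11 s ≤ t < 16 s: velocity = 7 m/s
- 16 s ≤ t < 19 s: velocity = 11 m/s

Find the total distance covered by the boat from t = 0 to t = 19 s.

Distance (not displacement) is the total path length: add the absolute areas under v-t.
0–4 s: |-6| × 4 = 24 m
4–10 s: |5| × 6 = 30 m
10–11 s: |3| × 1 = 3 m
11–16 s: |7| × 5 = 35 m
16–19 s: |11| × 3 = 33 m
Total distance = 125 m

125 m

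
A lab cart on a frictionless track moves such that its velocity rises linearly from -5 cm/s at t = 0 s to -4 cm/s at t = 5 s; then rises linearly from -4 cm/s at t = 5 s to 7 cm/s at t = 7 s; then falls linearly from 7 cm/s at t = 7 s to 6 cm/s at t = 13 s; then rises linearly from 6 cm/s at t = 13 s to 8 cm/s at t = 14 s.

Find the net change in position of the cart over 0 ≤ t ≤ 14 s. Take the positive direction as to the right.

26.5 cm

Displacement is the signed area under the v-t curve.
0–5 s: ½(-5 + -4)(5) = -22.5 cm
5–7 s: ½(-4 + 7)(2) = 3 cm
7–13 s: ½(7 + 6)(6) = 39 cm
13–14 s: ½(6 + 8)(1) = 7 cm
Net displacement = 26.5 cm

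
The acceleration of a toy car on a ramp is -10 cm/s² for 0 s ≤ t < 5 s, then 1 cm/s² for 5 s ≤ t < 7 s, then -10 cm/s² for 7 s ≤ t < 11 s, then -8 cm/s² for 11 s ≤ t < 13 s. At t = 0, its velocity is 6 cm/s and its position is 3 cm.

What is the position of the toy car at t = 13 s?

-606 cm

On each constant-a segment, Δv = aΔt and Δx = v₀Δt + ½aΔt²; chain segment to segment.
0–5 s: v starts 6 cm/s; Δx = 6·5 + ½·-10·5² = -95 cm; v ends -44 cm/s.
5–7 s: v starts -44 cm/s; Δx = -44·2 + ½·1·2² = -86 cm; v ends -42 cm/s.
7–11 s: v starts -42 cm/s; Δx = -42·4 + ½·-10·4² = -248 cm; v ends -82 cm/s.
11–13 s: v starts -82 cm/s; Δx = -82·2 + ½·-8·2² = -180 cm; v ends -98 cm/s.
x(13) = 3 + Σ Δx = -606 cm.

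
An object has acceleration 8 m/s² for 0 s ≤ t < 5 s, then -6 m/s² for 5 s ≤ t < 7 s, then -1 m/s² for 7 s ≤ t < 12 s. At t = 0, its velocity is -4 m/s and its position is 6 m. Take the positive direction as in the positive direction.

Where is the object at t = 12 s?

On each constant-a segment, Δv = aΔt and Δx = v₀Δt + ½aΔt²; chain segment to segment.
0–5 s: v starts -4 m/s; Δx = -4·5 + ½·8·5² = 80 m; v ends 36 m/s.
5–7 s: v starts 36 m/s; Δx = 36·2 + ½·-6·2² = 60 m; v ends 24 m/s.
7–12 s: v starts 24 m/s; Δx = 24·5 + ½·-1·5² = 107.5 m; v ends 19 m/s.
x(12) = 6 + Σ Δx = 253.5 m.

253.5 m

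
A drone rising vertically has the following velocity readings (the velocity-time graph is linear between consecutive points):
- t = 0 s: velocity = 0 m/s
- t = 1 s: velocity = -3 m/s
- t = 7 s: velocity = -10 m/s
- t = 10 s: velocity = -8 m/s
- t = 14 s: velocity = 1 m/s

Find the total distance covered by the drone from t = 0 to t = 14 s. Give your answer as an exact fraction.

1475/18 m

Total distance travelled is ∫|v| dt — sum the magnitudes of each area piece.
0–1 s: |½(0 + -3)(1)| = 1.5 m
1–7 s: |½(-3 + -10)(6)| = 39 m
7–10 s: |½(-10 + -8)(3)| = 27 m
10–14 s: v = 0 at t = 122/9 s; triangle areas 128/9 + 2/9 = 130/9 m
Total distance = 1475/18 m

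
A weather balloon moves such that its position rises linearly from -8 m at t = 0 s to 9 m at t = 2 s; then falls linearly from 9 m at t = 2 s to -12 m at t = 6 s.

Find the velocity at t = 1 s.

Velocity is the slope of the x-t graph on 0–2 s: (9 − -8)/(2 − 0) = 8.5 m/s.

8.5 m/s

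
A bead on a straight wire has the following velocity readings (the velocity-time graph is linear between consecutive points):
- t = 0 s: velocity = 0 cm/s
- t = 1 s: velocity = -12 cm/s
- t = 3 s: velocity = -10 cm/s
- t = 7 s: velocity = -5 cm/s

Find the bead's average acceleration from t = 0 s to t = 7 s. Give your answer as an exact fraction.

-5/7 cm/s²

Average acceleration = Δv/Δt = (-5 − 0)/(7 − 0) = -5/7 cm/s².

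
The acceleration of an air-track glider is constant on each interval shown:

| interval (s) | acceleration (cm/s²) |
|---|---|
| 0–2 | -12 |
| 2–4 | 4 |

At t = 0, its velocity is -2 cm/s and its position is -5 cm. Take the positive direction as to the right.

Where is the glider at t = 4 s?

On each constant-a segment, Δv = aΔt and Δx = v₀Δt + ½aΔt²; chain segment to segment.
0–2 s: v starts -2 cm/s; Δx = -2·2 + ½·-12·2² = -28 cm; v ends -26 cm/s.
2–4 s: v starts -26 cm/s; Δx = -26·2 + ½·4·2² = -44 cm; v ends -18 cm/s.
x(4) = -5 + Σ Δx = -77 cm.

-77 cm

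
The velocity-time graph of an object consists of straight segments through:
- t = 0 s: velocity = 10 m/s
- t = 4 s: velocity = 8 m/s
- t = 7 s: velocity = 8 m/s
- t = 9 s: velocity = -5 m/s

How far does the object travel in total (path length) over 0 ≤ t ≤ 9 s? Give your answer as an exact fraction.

Total distance travelled is ∫|v| dt — sum the magnitudes of each area piece.
0–4 s: |½(10 + 8)(4)| = 36 m
4–7 s: |8| × 3 = 24 m
7–9 s: v = 0 at t = 107/13 s; triangle areas 64/13 + 25/13 = 89/13 m
Total distance = 869/13 m

869/13 m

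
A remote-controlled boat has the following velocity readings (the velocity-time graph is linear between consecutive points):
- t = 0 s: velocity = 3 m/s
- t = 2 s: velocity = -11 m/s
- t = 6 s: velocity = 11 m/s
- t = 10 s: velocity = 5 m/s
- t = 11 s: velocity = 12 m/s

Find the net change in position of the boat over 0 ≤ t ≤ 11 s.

Displacement is the signed area under the v-t curve.
0–2 s: ½(3 + -11)(2) = -8 m
2–6 s: ½(-11 + 11)(4) = 0 m
6–10 s: ½(11 + 5)(4) = 32 m
10–11 s: ½(5 + 12)(1) = 8.5 m
Net displacement = 32.5 m

32.5 m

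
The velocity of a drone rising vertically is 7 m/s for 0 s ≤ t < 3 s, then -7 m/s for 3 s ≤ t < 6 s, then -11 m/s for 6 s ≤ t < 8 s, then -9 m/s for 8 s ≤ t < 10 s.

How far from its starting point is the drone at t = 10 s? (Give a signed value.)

-40 m

Net displacement equals the area under the velocity-time graph (areas below the axis count negative).
0–3 s: 7 × 3 = 21 m
3–6 s: -7 × 3 = -21 m
6–8 s: -11 × 2 = -22 m
8–10 s: -9 × 2 = -18 m
Net displacement = -40 m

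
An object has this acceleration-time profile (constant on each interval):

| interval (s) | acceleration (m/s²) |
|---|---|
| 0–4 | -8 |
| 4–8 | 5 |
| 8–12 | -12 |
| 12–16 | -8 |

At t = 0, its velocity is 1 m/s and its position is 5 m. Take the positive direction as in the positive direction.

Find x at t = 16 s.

On each constant-a segment, Δv = aΔt and Δx = v₀Δt + ½aΔt²; chain segment to segment.
0–4 s: v starts 1 m/s; Δx = 1·4 + ½·-8·4² = -60 m; v ends -31 m/s.
4–8 s: v starts -31 m/s; Δx = -31·4 + ½·5·4² = -84 m; v ends -11 m/s.
8–12 s: v starts -11 m/s; Δx = -11·4 + ½·-12·4² = -140 m; v ends -59 m/s.
12–16 s: v starts -59 m/s; Δx = -59·4 + ½·-8·4² = -300 m; v ends -91 m/s.
x(16) = 5 + Σ Δx = -579 m.

-579 m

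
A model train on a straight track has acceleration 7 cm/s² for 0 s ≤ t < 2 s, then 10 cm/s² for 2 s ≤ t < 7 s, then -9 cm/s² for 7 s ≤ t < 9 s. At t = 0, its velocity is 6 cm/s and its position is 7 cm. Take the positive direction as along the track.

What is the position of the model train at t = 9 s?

On each constant-a segment, Δv = aΔt and Δx = v₀Δt + ½aΔt²; chain segment to segment.
0–2 s: v starts 6 cm/s; Δx = 6·2 + ½·7·2² = 26 cm; v ends 20 cm/s.
2–7 s: v starts 20 cm/s; Δx = 20·5 + ½·10·5² = 225 cm; v ends 70 cm/s.
7–9 s: v starts 70 cm/s; Δx = 70·2 + ½·-9·2² = 122 cm; v ends 52 cm/s.
x(9) = 7 + Σ Δx = 380 cm.

380 cm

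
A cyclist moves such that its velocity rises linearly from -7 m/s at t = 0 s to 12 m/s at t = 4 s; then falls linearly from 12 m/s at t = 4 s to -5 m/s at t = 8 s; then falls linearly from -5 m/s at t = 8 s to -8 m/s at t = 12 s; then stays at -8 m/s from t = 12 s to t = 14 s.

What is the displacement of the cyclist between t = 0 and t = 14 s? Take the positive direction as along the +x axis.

Displacement is the signed area under the v-t curve.
0–4 s: ½(-7 + 12)(4) = 10 m
4–8 s: ½(12 + -5)(4) = 14 m
8–12 s: ½(-5 + -8)(4) = -26 m
12–14 s: -8 × 2 = -16 m
Net displacement = -18 m

-18 m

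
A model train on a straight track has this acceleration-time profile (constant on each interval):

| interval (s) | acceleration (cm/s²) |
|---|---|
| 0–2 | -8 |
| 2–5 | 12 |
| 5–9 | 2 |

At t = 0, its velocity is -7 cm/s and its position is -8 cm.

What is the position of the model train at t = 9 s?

15 cm

On each constant-a segment, Δv = aΔt and Δx = v₀Δt + ½aΔt²; chain segment to segment.
0–2 s: v starts -7 cm/s; Δx = -7·2 + ½·-8·2² = -30 cm; v ends -23 cm/s.
2–5 s: v starts -23 cm/s; Δx = -23·3 + ½·12·3² = -15 cm; v ends 13 cm/s.
5–9 s: v starts 13 cm/s; Δx = 13·4 + ½·2·4² = 68 cm; v ends 21 cm/s.
x(9) = -8 + Σ Δx = 15 cm.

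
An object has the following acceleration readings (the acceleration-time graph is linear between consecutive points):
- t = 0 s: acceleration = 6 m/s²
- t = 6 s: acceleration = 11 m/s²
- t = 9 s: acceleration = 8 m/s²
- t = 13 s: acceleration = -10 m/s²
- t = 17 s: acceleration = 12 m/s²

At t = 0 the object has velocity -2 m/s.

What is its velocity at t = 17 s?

77.5 m/s

Δv equals the area under the a-t graph; then v = v₀ + Δv.
0–6 s: ½(6 + 11)(6) = 51 m/s
6–9 s: ½(11 + 8)(3) = 28.5 m/s
9–13 s: ½(8 + -10)(4) = -4 m/s
13–17 s: ½(-10 + 12)(4) = 4 m/s
Δv = 79.5 m/s, so v(17) = -2 + (79.5) = 77.5 m/s.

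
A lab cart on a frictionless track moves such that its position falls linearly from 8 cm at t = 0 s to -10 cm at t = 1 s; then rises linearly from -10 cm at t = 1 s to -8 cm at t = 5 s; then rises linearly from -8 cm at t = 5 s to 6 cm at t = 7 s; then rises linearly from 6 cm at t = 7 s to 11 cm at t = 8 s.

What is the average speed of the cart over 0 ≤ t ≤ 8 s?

4.875 cm/s

Average speed = (total path length)/(elapsed time); on a piecewise-linear x-t graph the path length is Σ|Δx|.
0–1 s: |Δx| = |-10 − 8| = 18 cm
1–5 s: |Δx| = |-8 − -10| = 2 cm
5–7 s: |Δx| = |6 − -8| = 14 cm
7–8 s: |Δx| = |11 − 6| = 5 cm
Total path = 39 cm; average speed = 39/8 = 4.875 cm/s.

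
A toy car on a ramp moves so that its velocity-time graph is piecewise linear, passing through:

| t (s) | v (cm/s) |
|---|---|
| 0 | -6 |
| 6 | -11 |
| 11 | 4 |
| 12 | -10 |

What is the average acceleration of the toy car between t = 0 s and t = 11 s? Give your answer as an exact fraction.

10/11 cm/s²

Average acceleration = Δv/Δt = (4 − -6)/(11 − 0) = 10/11 cm/s².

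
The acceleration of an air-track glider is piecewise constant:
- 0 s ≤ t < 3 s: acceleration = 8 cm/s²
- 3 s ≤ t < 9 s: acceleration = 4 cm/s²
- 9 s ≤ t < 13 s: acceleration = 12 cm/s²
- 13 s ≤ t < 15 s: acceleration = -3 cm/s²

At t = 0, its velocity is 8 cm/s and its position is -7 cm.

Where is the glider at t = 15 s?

On each constant-a segment, Δv = aΔt and Δx = v₀Δt + ½aΔt²; chain segment to segment.
0–3 s: v starts 8 cm/s; Δx = 8·3 + ½·8·3² = 60 cm; v ends 32 cm/s.
3–9 s: v starts 32 cm/s; Δx = 32·6 + ½·4·6² = 264 cm; v ends 56 cm/s.
9–13 s: v starts 56 cm/s; Δx = 56·4 + ½·12·4² = 320 cm; v ends 104 cm/s.
13–15 s: v starts 104 cm/s; Δx = 104·2 + ½·-3·2² = 202 cm; v ends 98 cm/s.
x(15) = -7 + Σ Δx = 839 cm.

839 cm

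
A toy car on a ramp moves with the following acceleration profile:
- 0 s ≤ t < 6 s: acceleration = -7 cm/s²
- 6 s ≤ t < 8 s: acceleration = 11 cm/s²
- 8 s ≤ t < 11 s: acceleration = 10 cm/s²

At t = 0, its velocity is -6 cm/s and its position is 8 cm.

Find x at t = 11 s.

On each constant-a segment, Δv = aΔt and Δx = v₀Δt + ½aΔt²; chain segment to segment.
0–6 s: v starts -6 cm/s; Δx = -6·6 + ½·-7·6² = -162 cm; v ends -48 cm/s.
6–8 s: v starts -48 cm/s; Δx = -48·2 + ½·11·2² = -74 cm; v ends -26 cm/s.
8–11 s: v starts -26 cm/s; Δx = -26·3 + ½·10·3² = -33 cm; v ends 4 cm/s.
x(11) = 8 + Σ Δx = -261 cm.

-261 cm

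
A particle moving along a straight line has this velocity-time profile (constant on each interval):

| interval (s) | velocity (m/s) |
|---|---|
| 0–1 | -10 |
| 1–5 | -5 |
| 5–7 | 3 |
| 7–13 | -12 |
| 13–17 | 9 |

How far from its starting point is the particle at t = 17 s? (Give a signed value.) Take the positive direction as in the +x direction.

-60 m

Net displacement equals the area under the velocity-time graph (areas below the axis count negative).
0–1 s: -10 × 1 = -10 m
1–5 s: -5 × 4 = -20 m
5–7 s: 3 × 2 = 6 m
7–13 s: -12 × 6 = -72 m
13–17 s: 9 × 4 = 36 m
Net displacement = -60 m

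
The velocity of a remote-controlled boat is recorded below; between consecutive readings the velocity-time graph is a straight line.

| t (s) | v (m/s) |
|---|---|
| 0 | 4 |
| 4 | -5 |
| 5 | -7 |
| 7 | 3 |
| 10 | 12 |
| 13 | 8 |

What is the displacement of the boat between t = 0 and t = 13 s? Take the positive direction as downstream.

40.5 m

Net displacement equals the area under the velocity-time graph (areas below the axis count negative).
0–4 s: ½(4 + -5)(4) = -2 m
4–5 s: ½(-5 + -7)(1) = -6 m
5–7 s: ½(-7 + 3)(2) = -4 m
7–10 s: ½(3 + 12)(3) = 22.5 m
10–13 s: ½(12 + 8)(3) = 30 m
Net displacement = 40.5 m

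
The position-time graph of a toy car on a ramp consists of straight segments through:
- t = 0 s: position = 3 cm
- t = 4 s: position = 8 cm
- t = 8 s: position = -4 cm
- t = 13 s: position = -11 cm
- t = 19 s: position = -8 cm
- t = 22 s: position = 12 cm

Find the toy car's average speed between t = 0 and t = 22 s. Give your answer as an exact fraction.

Average speed = (total path length)/(elapsed time); on a piecewise-linear x-t graph the path length is Σ|Δx|.
0–4 s: |Δx| = |8 − 3| = 5 cm
4–8 s: |Δx| = |-4 − 8| = 12 cm
8–13 s: |Δx| = |-11 − -4| = 7 cm
13–19 s: |Δx| = |-8 − -11| = 3 cm
19–22 s: |Δx| = |12 − -8| = 20 cm
Total path = 47 cm; average speed = 47/22 = 47/22 cm/s.

47/22 cm/s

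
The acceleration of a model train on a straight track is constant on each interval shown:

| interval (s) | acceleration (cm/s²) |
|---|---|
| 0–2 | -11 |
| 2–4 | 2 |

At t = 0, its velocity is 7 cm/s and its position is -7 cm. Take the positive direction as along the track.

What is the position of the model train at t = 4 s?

-41 cm

On each constant-a segment, Δv = aΔt and Δx = v₀Δt + ½aΔt²; chain segment to segment.
0–2 s: v starts 7 cm/s; Δx = 7·2 + ½·-11·2² = -8 cm; v ends -15 cm/s.
2–4 s: v starts -15 cm/s; Δx = -15·2 + ½·2·2² = -26 cm; v ends -11 cm/s.
x(4) = -7 + Σ Δx = -41 cm.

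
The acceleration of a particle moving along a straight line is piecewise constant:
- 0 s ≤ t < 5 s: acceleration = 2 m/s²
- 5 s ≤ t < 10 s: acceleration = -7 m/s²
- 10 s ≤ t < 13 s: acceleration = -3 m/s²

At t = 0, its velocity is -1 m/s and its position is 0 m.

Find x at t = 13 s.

-114 m

On each constant-a segment, Δv = aΔt and Δx = v₀Δt + ½aΔt²; chain segment to segment.
0–5 s: v starts -1 m/s; Δx = -1·5 + ½·2·5² = 20 m; v ends 9 m/s.
5–10 s: v starts 9 m/s; Δx = 9·5 + ½·-7·5² = -42.5 m; v ends -26 m/s.
10–13 s: v starts -26 m/s; Δx = -26·3 + ½·-3·3² = -91.5 m; v ends -35 m/s.
x(13) = 0 + Σ Δx = -114 m.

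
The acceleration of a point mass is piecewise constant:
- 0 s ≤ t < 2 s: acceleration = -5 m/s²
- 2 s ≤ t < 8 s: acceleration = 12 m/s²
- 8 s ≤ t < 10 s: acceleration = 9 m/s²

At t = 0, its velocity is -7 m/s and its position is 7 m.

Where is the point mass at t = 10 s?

On each constant-a segment, Δv = aΔt and Δx = v₀Δt + ½aΔt²; chain segment to segment.
0–2 s: v starts -7 m/s; Δx = -7·2 + ½·-5·2² = -24 m; v ends -17 m/s.
2–8 s: v starts -17 m/s; Δx = -17·6 + ½·12·6² = 114 m; v ends 55 m/s.
8–10 s: v starts 55 m/s; Δx = 55·2 + ½·9·2² = 128 m; v ends 73 m/s.
x(10) = 7 + Σ Δx = 225 m.

225 m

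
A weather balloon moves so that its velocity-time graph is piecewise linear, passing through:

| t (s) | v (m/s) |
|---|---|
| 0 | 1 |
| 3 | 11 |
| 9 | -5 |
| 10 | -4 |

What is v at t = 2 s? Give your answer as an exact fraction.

On 0–3 s the graph is linear from 1 to 11 m/s: v(2) = 1 + (11 − 1)·(2 − 0)/(3 − 0) = 23/3 m/s.

23/3 m/s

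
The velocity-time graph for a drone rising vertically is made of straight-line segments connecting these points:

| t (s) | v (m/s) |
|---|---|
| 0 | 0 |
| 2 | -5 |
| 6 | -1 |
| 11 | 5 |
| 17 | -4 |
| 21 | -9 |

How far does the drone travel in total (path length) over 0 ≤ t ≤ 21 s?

67.5 m

Distance (not displacement) is the total path length: add the absolute areas under v-t.
0–2 s: |½(0 + -5)(2)| = 5 m
2–6 s: |½(-5 + -1)(4)| = 12 m
6–11 s: v = 0 at t = 41/6 s; triangle areas 5/12 + 125/12 = 65/6 m
11–17 s: v = 0 at t = 43/3 s; triangle areas 25/3 + 16/3 = 41/3 m
17–21 s: |½(-4 + -9)(4)| = 26 m
Total distance = 67.5 m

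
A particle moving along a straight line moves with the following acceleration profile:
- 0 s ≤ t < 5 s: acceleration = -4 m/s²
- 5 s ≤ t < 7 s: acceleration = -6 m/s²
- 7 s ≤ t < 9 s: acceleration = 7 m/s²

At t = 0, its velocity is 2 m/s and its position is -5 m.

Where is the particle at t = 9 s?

-139 m

On each constant-a segment, Δv = aΔt and Δx = v₀Δt + ½aΔt²; chain segment to segment.
0–5 s: v starts 2 m/s; Δx = 2·5 + ½·-4·5² = -40 m; v ends -18 m/s.
5–7 s: v starts -18 m/s; Δx = -18·2 + ½·-6·2² = -48 m; v ends -30 m/s.
7–9 s: v starts -30 m/s; Δx = -30·2 + ½·7·2² = -46 m; v ends -16 m/s.
x(9) = -5 + Σ Δx = -139 m.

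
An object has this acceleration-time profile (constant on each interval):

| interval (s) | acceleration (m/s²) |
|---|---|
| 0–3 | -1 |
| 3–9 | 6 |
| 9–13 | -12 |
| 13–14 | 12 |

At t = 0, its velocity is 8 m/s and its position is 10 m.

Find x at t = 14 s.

On each constant-a segment, Δv = aΔt and Δx = v₀Δt + ½aΔt²; chain segment to segment.
0–3 s: v starts 8 m/s; Δx = 8·3 + ½·-1·3² = 19.5 m; v ends 5 m/s.
3–9 s: v starts 5 m/s; Δx = 5·6 + ½·6·6² = 138 m; v ends 41 m/s.
9–13 s: v starts 41 m/s; Δx = 41·4 + ½·-12·4² = 68 m; v ends -7 m/s.
13–14 s: v starts -7 m/s; Δx = -7·1 + ½·12·1² = -1 m; v ends 5 m/s.
x(14) = 10 + Σ Δx = 234.5 m.

234.5 m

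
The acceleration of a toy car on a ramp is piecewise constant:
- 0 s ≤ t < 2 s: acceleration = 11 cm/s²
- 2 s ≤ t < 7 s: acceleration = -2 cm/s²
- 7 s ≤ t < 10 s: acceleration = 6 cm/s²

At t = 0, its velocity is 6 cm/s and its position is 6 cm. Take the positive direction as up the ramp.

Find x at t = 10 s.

236 cm

On each constant-a segment, Δv = aΔt and Δx = v₀Δt + ½aΔt²; chain segment to segment.
0–2 s: v starts 6 cm/s; Δx = 6·2 + ½·11·2² = 34 cm; v ends 28 cm/s.
2–7 s: v starts 28 cm/s; Δx = 28·5 + ½·-2·5² = 115 cm; v ends 18 cm/s.
7–10 s: v starts 18 cm/s; Δx = 18·3 + ½·6·3² = 81 cm; v ends 36 cm/s.
x(10) = 6 + Σ Δx = 236 cm.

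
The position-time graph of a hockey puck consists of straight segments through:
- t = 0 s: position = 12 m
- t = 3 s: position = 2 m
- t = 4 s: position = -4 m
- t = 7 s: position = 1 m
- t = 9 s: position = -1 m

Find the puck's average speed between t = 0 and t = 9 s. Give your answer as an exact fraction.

23/9 m/s

Average speed = (total path length)/(elapsed time); on a piecewise-linear x-t graph the path length is Σ|Δx|.
0–3 s: |Δx| = |2 − 12| = 10 m
3–4 s: |Δx| = |-4 − 2| = 6 m
4–7 s: |Δx| = |1 − -4| = 5 m
7–9 s: |Δx| = |-1 − 1| = 2 m
Total path = 23 m; average speed = 23/9 = 23/9 m/s.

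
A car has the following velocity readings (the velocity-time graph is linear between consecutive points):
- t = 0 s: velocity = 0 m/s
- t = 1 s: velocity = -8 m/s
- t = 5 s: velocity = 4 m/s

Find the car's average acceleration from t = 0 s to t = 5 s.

0.8 m/s²

Average acceleration = Δv/Δt = (4 − 0)/(5 − 0) = 0.8 m/s².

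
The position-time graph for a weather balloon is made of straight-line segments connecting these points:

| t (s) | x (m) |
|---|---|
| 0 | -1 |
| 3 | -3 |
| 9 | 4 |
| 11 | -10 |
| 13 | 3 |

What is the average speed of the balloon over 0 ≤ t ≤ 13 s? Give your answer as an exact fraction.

Average speed = (total path length)/(elapsed time); on a piecewise-linear x-t graph the path length is Σ|Δx|.
0–3 s: |Δx| = |-3 − -1| = 2 m
3–9 s: |Δx| = |4 − -3| = 7 m
9–11 s: |Δx| = |-10 − 4| = 14 m
11–13 s: |Δx| = |3 − -10| = 13 m
Total path = 36 m; average speed = 36/13 = 36/13 m/s.

36/13 m/s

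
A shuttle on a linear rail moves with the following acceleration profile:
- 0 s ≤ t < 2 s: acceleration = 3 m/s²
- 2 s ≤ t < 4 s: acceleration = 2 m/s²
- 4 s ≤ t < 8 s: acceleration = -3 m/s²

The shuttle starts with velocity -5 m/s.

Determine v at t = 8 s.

Δv equals the area under the a-t graph; then v = v₀ + Δv.
0–2 s: 3 × 2 = 6 m/s
2–4 s: 2 × 2 = 4 m/s
4–8 s: -3 × 4 = -12 m/s
Δv = -2 m/s, so v(8) = -5 + (-2) = -7 m/s.

-7 m/s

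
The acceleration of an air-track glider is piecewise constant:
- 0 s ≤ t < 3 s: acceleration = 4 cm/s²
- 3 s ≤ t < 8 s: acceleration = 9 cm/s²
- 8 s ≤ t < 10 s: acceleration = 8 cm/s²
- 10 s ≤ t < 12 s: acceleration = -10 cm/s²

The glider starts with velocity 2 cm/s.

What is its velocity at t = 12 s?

Δv equals the area under the a-t graph; then v = v₀ + Δv.
0–3 s: 4 × 3 = 12 cm/s
3–8 s: 9 × 5 = 45 cm/s
8–10 s: 8 × 2 = 16 cm/s
10–12 s: -10 × 2 = -20 cm/s
Δv = 53 cm/s, so v(12) = 2 + (53) = 55 cm/s.

55 cm/s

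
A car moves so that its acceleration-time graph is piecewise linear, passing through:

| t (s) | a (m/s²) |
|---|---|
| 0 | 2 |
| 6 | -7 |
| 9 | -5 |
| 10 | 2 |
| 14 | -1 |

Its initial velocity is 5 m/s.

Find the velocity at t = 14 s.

Δv equals the area under the a-t graph; then v = v₀ + Δv.
0–6 s: ½(2 + -7)(6) = -15 m/s
6–9 s: ½(-7 + -5)(3) = -18 m/s
9–10 s: ½(-5 + 2)(1) = -1.5 m/s
10–14 s: ½(2 + -1)(4) = 2 m/s
Δv = -32.5 m/s, so v(14) = 5 + (-32.5) = -27.5 m/s.

-27.5 m/s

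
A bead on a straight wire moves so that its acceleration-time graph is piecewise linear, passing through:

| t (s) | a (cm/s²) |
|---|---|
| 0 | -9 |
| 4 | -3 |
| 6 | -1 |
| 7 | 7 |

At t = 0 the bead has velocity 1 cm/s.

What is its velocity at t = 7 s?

-24 cm/s

Δv equals the area under the a-t graph; then v = v₀ + Δv.
0–4 s: ½(-9 + -3)(4) = -24 cm/s
4–6 s: ½(-3 + -1)(2) = -4 cm/s
6–7 s: ½(-1 + 7)(1) = 3 cm/s
Δv = -25 cm/s, so v(7) = 1 + (-25) = -24 cm/s.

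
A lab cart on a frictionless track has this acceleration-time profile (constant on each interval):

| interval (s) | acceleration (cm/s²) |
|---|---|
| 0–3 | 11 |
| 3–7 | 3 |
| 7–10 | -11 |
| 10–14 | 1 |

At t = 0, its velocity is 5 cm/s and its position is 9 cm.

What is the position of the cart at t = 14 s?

On each constant-a segment, Δv = aΔt and Δx = v₀Δt + ½aΔt²; chain segment to segment.
0–3 s: v starts 5 cm/s; Δx = 5·3 + ½·11·3² = 64.5 cm; v ends 38 cm/s.
3–7 s: v starts 38 cm/s; Δx = 38·4 + ½·3·4² = 176 cm; v ends 50 cm/s.
7–10 s: v starts 50 cm/s; Δx = 50·3 + ½·-11·3² = 100.5 cm; v ends 17 cm/s.
10–14 s: v starts 17 cm/s; Δx = 17·4 + ½·1·4² = 76 cm; v ends 21 cm/s.
x(14) = 9 + Σ Δx = 426 cm.

426 cm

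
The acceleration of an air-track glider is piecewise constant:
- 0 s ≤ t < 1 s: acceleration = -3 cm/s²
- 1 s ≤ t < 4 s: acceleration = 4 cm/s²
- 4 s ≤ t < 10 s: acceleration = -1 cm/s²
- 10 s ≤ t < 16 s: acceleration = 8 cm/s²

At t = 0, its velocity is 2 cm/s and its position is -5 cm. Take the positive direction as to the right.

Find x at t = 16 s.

On each constant-a segment, Δv = aΔt and Δx = v₀Δt + ½aΔt²; chain segment to segment.
0–1 s: v starts 2 cm/s; Δx = 2·1 + ½·-3·1² = 0.5 cm; v ends -1 cm/s.
1–4 s: v starts -1 cm/s; Δx = -1·3 + ½·4·3² = 15 cm; v ends 11 cm/s.
4–10 s: v starts 11 cm/s; Δx = 11·6 + ½·-1·6² = 48 cm; v ends 5 cm/s.
10–16 s: v starts 5 cm/s; Δx = 5·6 + ½·8·6² = 174 cm; v ends 53 cm/s.
x(16) = -5 + Σ Δx = 232.5 cm.

232.5 cm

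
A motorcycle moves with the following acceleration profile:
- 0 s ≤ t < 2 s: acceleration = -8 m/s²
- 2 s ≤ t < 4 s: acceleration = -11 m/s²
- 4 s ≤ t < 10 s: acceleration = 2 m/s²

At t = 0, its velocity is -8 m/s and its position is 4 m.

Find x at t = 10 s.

On each constant-a segment, Δv = aΔt and Δx = v₀Δt + ½aΔt²; chain segment to segment.
0–2 s: v starts -8 m/s; Δx = -8·2 + ½·-8·2² = -32 m; v ends -24 m/s.
2–4 s: v starts -24 m/s; Δx = -24·2 + ½·-11·2² = -70 m; v ends -46 m/s.
4–10 s: v starts -46 m/s; Δx = -46·6 + ½·2·6² = -240 m; v ends -34 m/s.
x(10) = 4 + Σ Δx = -338 m.

-338 m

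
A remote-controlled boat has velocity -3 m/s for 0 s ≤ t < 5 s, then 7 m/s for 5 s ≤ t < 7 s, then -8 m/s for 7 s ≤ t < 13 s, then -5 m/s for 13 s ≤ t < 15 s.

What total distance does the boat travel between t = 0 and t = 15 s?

Distance (not displacement) is the total path length: add the absolute areas under v-t.
0–5 s: |-3| × 5 = 15 m
5–7 s: |7| × 2 = 14 m
7–13 s: |-8| × 6 = 48 m
13–15 s: |-5| × 2 = 10 m
Total distance = 87 m

87 m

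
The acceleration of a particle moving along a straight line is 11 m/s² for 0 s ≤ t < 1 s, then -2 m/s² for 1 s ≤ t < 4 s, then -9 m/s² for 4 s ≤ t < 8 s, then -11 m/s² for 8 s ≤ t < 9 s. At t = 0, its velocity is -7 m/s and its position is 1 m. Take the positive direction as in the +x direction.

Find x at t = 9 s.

On each constant-a segment, Δv = aΔt and Δx = v₀Δt + ½aΔt²; chain segment to segment.
0–1 s: v starts -7 m/s; Δx = -7·1 + ½·11·1² = -1.5 m; v ends 4 m/s.
1–4 s: v starts 4 m/s; Δx = 4·3 + ½·-2·3² = 3 m; v ends -2 m/s.
4–8 s: v starts -2 m/s; Δx = -2·4 + ½·-9·4² = -80 m; v ends -38 m/s.
8–9 s: v starts -38 m/s; Δx = -38·1 + ½·-11·1² = -43.5 m; v ends -49 m/s.
x(9) = 1 + Σ Δx = -121 m.

-121 m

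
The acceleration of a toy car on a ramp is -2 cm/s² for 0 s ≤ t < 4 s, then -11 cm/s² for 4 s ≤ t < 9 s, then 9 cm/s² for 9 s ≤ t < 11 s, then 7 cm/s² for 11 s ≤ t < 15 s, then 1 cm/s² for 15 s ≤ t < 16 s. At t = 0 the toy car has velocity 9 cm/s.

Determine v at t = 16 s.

Δv equals the area under the a-t graph; then v = v₀ + Δv.
0–4 s: -2 × 4 = -8 cm/s
4–9 s: -11 × 5 = -55 cm/s
9–11 s: 9 × 2 = 18 cm/s
11–15 s: 7 × 4 = 28 cm/s
15–16 s: 1 × 1 = 1 cm/s
Δv = -16 cm/s, so v(16) = 9 + (-16) = -7 cm/s.

-7 cm/s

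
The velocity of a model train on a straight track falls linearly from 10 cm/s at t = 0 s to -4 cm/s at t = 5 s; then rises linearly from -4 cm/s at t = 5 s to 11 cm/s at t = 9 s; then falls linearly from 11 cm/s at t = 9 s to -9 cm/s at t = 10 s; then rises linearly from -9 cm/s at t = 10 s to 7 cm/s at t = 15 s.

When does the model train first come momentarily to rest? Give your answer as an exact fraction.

t = 25/7 s

v changes sign on 0–5 s (from 10 to -4); the graph is linear there, so v = 0 at t = 0 + (-10)·(5 − 0)/(-4 − 10) = 25/7 s.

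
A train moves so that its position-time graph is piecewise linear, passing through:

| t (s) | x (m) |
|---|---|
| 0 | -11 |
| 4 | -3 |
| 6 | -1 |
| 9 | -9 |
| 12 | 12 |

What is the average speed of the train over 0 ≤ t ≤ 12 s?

Average speed = (total path length)/(elapsed time); on a piecewise-linear x-t graph the path length is Σ|Δx|.
0–4 s: |Δx| = |-3 − -11| = 8 m
4–6 s: |Δx| = |-1 − -3| = 2 m
6–9 s: |Δx| = |-9 − -1| = 8 m
9–12 s: |Δx| = |12 − -9| = 21 m
Total path = 39 m; average speed = 39/12 = 3.25 m/s.

3.25 m/s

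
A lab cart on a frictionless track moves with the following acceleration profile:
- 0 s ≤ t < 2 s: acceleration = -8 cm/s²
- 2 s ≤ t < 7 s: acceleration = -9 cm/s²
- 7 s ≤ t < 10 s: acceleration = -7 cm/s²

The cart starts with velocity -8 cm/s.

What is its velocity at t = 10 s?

-90 cm/s

Δv equals the area under the a-t graph; then v = v₀ + Δv.
0–2 s: -8 × 2 = -16 cm/s
2–7 s: -9 × 5 = -45 cm/s
7–10 s: -7 × 3 = -21 cm/s
Δv = -82 cm/s, so v(10) = -8 + (-82) = -90 cm/s.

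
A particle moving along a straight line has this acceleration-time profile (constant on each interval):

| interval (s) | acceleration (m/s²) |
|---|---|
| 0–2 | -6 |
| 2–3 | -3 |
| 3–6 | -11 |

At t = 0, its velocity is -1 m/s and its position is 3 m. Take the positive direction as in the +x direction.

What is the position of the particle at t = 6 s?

-123 m

On each constant-a segment, Δv = aΔt and Δx = v₀Δt + ½aΔt²; chain segment to segment.
0–2 s: v starts -1 m/s; Δx = -1·2 + ½·-6·2² = -14 m; v ends -13 m/s.
2–3 s: v starts -13 m/s; Δx = -13·1 + ½·-3·1² = -14.5 m; v ends -16 m/s.
3–6 s: v starts -16 m/s; Δx = -16·3 + ½·-11·3² = -97.5 m; v ends -49 m/s.
x(6) = 3 + Σ Δx = -123 m.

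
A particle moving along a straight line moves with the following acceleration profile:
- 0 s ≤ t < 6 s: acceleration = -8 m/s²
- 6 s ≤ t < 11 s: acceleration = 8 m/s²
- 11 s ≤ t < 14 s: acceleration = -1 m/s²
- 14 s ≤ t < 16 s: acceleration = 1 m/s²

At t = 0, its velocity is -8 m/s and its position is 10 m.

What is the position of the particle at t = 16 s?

On each constant-a segment, Δv = aΔt and Δx = v₀Δt + ½aΔt²; chain segment to segment.
0–6 s: v starts -8 m/s; Δx = -8·6 + ½·-8·6² = -192 m; v ends -56 m/s.
6–11 s: v starts -56 m/s; Δx = -56·5 + ½·8·5² = -180 m; v ends -16 m/s.
11–14 s: v starts -16 m/s; Δx = -16·3 + ½·-1·3² = -52.5 m; v ends -19 m/s.
14–16 s: v starts -19 m/s; Δx = -19·2 + ½·1·2² = -36 m; v ends -17 m/s.
x(16) = 10 + Σ Δx = -450.5 m.

-450.5 m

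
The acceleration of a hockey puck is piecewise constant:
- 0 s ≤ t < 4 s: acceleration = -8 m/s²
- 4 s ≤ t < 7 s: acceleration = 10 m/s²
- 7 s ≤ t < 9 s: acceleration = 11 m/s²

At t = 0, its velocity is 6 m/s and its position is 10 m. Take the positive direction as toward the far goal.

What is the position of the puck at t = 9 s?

On each constant-a segment, Δv = aΔt and Δx = v₀Δt + ½aΔt²; chain segment to segment.
0–4 s: v starts 6 m/s; Δx = 6·4 + ½·-8·4² = -40 m; v ends -26 m/s.
4–7 s: v starts -26 m/s; Δx = -26·3 + ½·10·3² = -33 m; v ends 4 m/s.
7–9 s: v starts 4 m/s; Δx = 4·2 + ½·11·2² = 30 m; v ends 26 m/s.
x(9) = 10 + Σ Δx = -33 m.

-33 m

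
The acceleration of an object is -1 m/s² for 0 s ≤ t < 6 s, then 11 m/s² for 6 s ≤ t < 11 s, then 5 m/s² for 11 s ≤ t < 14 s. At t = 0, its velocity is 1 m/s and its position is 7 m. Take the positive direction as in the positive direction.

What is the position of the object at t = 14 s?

On each constant-a segment, Δv = aΔt and Δx = v₀Δt + ½aΔt²; chain segment to segment.
0–6 s: v starts 1 m/s; Δx = 1·6 + ½·-1·6² = -12 m; v ends -5 m/s.
6–11 s: v starts -5 m/s; Δx = -5·5 + ½·11·5² = 112.5 m; v ends 50 m/s.
11–14 s: v starts 50 m/s; Δx = 50·3 + ½·5·3² = 172.5 m; v ends 65 m/s.
x(14) = 7 + Σ Δx = 280 m.

280 m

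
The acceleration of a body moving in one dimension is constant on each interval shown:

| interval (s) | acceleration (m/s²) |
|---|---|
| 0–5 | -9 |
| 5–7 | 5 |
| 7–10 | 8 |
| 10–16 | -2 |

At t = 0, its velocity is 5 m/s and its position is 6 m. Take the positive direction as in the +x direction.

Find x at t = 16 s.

On each constant-a segment, Δv = aΔt and Δx = v₀Δt + ½aΔt²; chain segment to segment.
0–5 s: v starts 5 m/s; Δx = 5·5 + ½·-9·5² = -87.5 m; v ends -40 m/s.
5–7 s: v starts -40 m/s; Δx = -40·2 + ½·5·2² = -70 m; v ends -30 m/s.
7–10 s: v starts -30 m/s; Δx = -30·3 + ½·8·3² = -54 m; v ends -6 m/s.
10–16 s: v starts -6 m/s; Δx = -6·6 + ½·-2·6² = -72 m; v ends -18 m/s.
x(16) = 6 + Σ Δx = -277.5 m.

-277.5 m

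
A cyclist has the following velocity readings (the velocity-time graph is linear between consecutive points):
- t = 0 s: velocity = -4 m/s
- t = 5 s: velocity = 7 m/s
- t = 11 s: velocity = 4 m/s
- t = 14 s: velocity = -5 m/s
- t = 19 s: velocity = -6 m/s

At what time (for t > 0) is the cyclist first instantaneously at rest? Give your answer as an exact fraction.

v changes sign on 0–5 s (from -4 to 7); the graph is linear there, so v = 0 at t = 0 + (4)·(5 − 0)/(7 − -4) = 20/11 s.

t = 20/11 s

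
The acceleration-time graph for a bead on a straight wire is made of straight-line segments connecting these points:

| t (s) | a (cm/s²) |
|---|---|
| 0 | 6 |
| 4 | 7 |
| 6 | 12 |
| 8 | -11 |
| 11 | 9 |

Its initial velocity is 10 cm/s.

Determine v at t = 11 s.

Δv equals the area under the a-t graph; then v = v₀ + Δv.
0–4 s: ½(6 + 7)(4) = 26 cm/s
4–6 s: ½(7 + 12)(2) = 19 cm/s
6–8 s: ½(12 + -11)(2) = 1 cm/s
8–11 s: ½(-11 + 9)(3) = -3 cm/s
Δv = 43 cm/s, so v(11) = 10 + (43) = 53 cm/s.

53 cm/s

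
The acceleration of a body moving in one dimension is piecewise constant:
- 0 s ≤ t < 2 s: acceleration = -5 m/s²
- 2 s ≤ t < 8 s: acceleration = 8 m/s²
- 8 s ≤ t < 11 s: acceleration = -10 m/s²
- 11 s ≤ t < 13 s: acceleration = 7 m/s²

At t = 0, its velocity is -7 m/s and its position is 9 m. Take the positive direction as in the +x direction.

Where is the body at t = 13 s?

91 m

On each constant-a segment, Δv = aΔt and Δx = v₀Δt + ½aΔt²; chain segment to segment.
0–2 s: v starts -7 m/s; Δx = -7·2 + ½·-5·2² = -24 m; v ends -17 m/s.
2–8 s: v starts -17 m/s; Δx = -17·6 + ½·8·6² = 42 m; v ends 31 m/s.
8–11 s: v starts 31 m/s; Δx = 31·3 + ½·-10·3² = 48 m; v ends 1 m/s.
11–13 s: v starts 1 m/s; Δx = 1·2 + ½·7·2² = 16 m; v ends 15 m/s.
x(13) = 9 + Σ Δx = 91 m.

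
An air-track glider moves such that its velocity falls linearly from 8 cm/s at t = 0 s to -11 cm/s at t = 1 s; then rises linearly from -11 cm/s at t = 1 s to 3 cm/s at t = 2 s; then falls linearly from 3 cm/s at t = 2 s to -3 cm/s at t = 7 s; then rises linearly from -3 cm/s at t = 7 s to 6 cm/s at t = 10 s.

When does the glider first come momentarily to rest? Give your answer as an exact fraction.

t = 8/19 s

v changes sign on 0–1 s (from 8 to -11); the graph is linear there, so v = 0 at t = 0 + (-8)·(1 − 0)/(-11 − 8) = 8/19 s.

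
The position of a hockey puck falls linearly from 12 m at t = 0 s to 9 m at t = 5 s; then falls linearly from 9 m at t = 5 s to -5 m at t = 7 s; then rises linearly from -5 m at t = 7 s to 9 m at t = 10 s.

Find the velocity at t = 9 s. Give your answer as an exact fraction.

Velocity is the slope of the x-t graph on 7–10 s: (9 − -5)/(10 − 7) = 14/3 m/s.

14/3 m/s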